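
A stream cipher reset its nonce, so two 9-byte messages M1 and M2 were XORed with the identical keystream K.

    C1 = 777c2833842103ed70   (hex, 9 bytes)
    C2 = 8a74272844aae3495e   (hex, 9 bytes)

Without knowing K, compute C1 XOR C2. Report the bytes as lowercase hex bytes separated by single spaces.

fd 08 0f 1b c0 8b e0 a4 2e

C1 ⊕ C2 = (M1 ⊕ K) ⊕ (M2 ⊕ K) = M1 ⊕ M2 — the shared key cancels under XOR.
119 ⊕ 138 = 253
124 ⊕ 116 =   8
 40 ⊕  39 =  15
 51 ⊕  40 =  27
132 ⊕  68 = 192
 33 ⊕ 170 = 139
  3 ⊕ 227 = 224
237 ⊕  73 = 164
112 ⊕  94 =  46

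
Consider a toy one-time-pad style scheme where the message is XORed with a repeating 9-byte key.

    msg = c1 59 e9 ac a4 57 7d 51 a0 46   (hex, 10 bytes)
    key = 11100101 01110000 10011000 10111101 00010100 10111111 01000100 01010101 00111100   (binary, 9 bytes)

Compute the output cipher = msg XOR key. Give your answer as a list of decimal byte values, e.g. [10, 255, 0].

[36, 41, 113, 17, 176, 232, 57, 4, 156, 163]

The 9-byte key repeats, so the effective keystream is e5 70 98 bd 14 bf 44 55 3c e5.
byte 0: c1 ^ e5 = 24
byte 1: 59 ^ 70 = 29
byte 2: e9 ^ 98 = 71
byte 3: ac ^ bd = 11
byte 4: a4 ^ 14 = b0
byte 5: 57 ^ bf = e8
byte 6: 7d ^ 44 = 39
byte 7: 51 ^ 55 = 04
byte 8: a0 ^ 3c = 9c
byte 9: 46 ^ e5 = a3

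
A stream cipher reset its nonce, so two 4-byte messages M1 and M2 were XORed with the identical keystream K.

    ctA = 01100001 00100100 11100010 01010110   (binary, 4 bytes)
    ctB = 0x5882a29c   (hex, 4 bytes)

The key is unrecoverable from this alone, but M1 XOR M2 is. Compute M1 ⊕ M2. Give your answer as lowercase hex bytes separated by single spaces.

39 a6 40 ca

ctA ⊕ ctB = (M1 ⊕ K) ⊕ (M2 ⊕ K) = M1 ⊕ M2 — the shared key cancels under XOR.
61 ^ 58 = 39
24 ^ 82 = a6
e2 ^ a2 = 40
56 ^ 9c = ca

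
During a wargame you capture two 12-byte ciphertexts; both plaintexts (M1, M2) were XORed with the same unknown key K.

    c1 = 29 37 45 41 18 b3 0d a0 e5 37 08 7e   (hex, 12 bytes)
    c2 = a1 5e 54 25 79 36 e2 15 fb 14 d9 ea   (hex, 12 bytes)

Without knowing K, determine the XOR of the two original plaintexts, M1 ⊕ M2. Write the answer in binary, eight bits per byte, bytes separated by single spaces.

10001000 01101001 00010001 01100100 01100001 10000101 11101111 10110101 00011110 00100011 11010001 10010100

c1 ⊕ c2 = (M1 ⊕ K) ⊕ (M2 ⊕ K) = M1 ⊕ M2 — the shared key cancels under XOR.
byte 0: 29 XOR a1 = 88
byte 1: 37 XOR 5e = 69
byte 2: 45 XOR 54 = 11
byte 3: 41 XOR 25 = 64
byte 4: 18 XOR 79 = 61
byte 5: b3 XOR 36 = 85
byte 6: 0d XOR e2 = ef
byte 7: a0 XOR 15 = b5
byte 8: e5 XOR fb = 1e
byte 9: 37 XOR 14 = 23
byte 10: 08 XOR d9 = d1
byte 11: 7e XOR ea = 94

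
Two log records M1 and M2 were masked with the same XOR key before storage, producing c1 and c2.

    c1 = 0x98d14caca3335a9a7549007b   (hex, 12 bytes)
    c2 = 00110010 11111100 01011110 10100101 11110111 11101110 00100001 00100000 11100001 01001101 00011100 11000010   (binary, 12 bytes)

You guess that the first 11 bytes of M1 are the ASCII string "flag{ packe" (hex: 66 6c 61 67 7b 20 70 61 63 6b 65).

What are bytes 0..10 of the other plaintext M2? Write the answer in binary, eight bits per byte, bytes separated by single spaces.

11001100 01000001 01110011 01101110 00101111 11111101 00001011 11011011 11110111 01101111 01111001

First, c1 ⊕ c2 = (M1 ⊕ K) ⊕ (M2 ⊕ K) = M1 ⊕ M2, so the key drops out. Then M2 = (M1 ⊕ M2) ⊕ M1 over the first 11 bytes.
byte 0: (98 xor 32) xor 66 = aa xor 66 = cc
byte 1: (d1 xor fc) xor 6c = 2d xor 6c = 41
byte 2: (4c xor 5e) xor 61 = 12 xor 61 = 73
byte 3: (ac xor a5) xor 67 = 09 xor 67 = 6e
byte 4: (a3 xor f7) xor 7b = 54 xor 7b = 2f
byte 5: (33 xor ee) xor 20 = dd xor 20 = fd
byte 6: (5a xor 21) xor 70 = 7b xor 70 = 0b
byte 7: (9a xor 20) xor 61 = ba xor 61 = db
byte 8: (75 xor e1) xor 63 = 94 xor 63 = f7
byte 9: (49 xor 4d) xor 6b = 04 xor 6b = 6f
byte 10: (00 xor 1c) xor 65 = 1c xor 65 = 79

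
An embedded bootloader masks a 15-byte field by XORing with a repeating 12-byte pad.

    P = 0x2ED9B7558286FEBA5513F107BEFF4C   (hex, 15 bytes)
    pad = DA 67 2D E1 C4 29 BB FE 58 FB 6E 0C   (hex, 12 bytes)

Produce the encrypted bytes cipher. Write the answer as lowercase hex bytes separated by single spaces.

The 12-byte key repeats, so the effective keystream is da 67 2d e1 c4 29 bb fe 58 fb 6e 0c da 67 2d.
byte 0: 2e XOR da = f4
byte 1: d9 XOR 67 = be
byte 2: b7 XOR 2d = 9a
byte 3: 55 XOR e1 = b4
byte 4: 82 XOR c4 = 46
byte 5: 86 XOR 29 = af
byte 6: fe XOR bb = 45
byte 7: ba XOR fe = 44
byte 8: 55 XOR 58 = 0d
byte 9: 13 XOR fb = e8
byte 10: f1 XOR 6e = 9f
byte 11: 07 XOR 0c = 0b
byte 12: be XOR da = 64
byte 13: ff XOR 67 = 98
byte 14: 4c XOR 2d = 61

f4 be 9a b4 46 af 45 44 0d e8 9f 0b 64 98 61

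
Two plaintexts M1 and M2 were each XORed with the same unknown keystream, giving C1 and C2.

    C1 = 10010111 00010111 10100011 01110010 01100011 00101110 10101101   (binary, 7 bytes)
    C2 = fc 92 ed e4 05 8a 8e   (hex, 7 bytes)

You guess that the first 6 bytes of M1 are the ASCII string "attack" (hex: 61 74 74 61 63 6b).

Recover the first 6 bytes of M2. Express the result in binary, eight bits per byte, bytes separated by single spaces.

First, C1 ⊕ C2 = (M1 ⊕ K) ⊕ (M2 ⊕ K) = M1 ⊕ M2, so the key drops out. Then M2 = (M1 ⊕ M2) ⊕ M1 over the first 6 bytes.
byte 0: (97 XOR fc) XOR 61 = 6b XOR 61 = 0a
byte 1: (17 XOR 92) XOR 74 = 85 XOR 74 = f1
byte 2: (a3 XOR ed) XOR 74 = 4e XOR 74 = 3a
byte 3: (72 XOR e4) XOR 61 = 96 XOR 61 = f7
byte 4: (63 XOR 05) XOR 63 = 66 XOR 63 = 05
byte 5: (2e XOR 8a) XOR 6b = a4 XOR 6b = cf

00001010 11110001 00111010 11110111 00000101 11001111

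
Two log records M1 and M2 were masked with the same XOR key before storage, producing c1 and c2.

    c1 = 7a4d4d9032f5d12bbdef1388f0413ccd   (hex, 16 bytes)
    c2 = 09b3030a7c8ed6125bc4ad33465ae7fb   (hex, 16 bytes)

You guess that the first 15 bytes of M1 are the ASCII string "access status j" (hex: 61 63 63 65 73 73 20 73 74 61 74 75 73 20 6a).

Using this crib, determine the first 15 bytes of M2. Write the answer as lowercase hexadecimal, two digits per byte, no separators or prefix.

129d2dff3d08274a924acacec53bb1

First, c1 ⊕ c2 = (M1 ⊕ K) ⊕ (M2 ⊕ K) = M1 ⊕ M2, so the key drops out. Then M2 = (M1 ⊕ M2) ⊕ M1 over the first 15 bytes.
byte 0: (7a xor 09) xor 61 = 73 xor 61 = 12
byte 1: (4d xor b3) xor 63 = fe xor 63 = 9d
byte 2: (4d xor 03) xor 63 = 4e xor 63 = 2d
byte 3: (90 xor 0a) xor 65 = 9a xor 65 = ff
byte 4: (32 xor 7c) xor 73 = 4e xor 73 = 3d
byte 5: (f5 xor 8e) xor 73 = 7b xor 73 = 08
byte 6: (d1 xor d6) xor 20 = 07 xor 20 = 27
byte 7: (2b xor 12) xor 73 = 39 xor 73 = 4a
byte 8: (bd xor 5b) xor 74 = e6 xor 74 = 92
byte 9: (ef xor c4) xor 61 = 2b xor 61 = 4a
byte 10: (13 xor ad) xor 74 = be xor 74 = ca
byte 11: (88 xor 33) xor 75 = bb xor 75 = ce
byte 12: (f0 xor 46) xor 73 = b6 xor 73 = c5
byte 13: (41 xor 5a) xor 20 = 1b xor 20 = 3b
byte 14: (3c xor e7) xor 6a = db xor 6a = b1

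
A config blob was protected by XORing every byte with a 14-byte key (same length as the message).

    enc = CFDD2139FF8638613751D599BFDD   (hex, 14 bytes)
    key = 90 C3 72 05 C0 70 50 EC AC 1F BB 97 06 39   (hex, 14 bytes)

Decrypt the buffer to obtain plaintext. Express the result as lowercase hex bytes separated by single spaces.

5f 1e 53 3c 3f f6 68 8d 9b 4e 6e 0e b9 e4

cf XOR 90 = 5f
dd XOR c3 = 1e
21 XOR 72 = 53
39 XOR 05 = 3c
ff XOR c0 = 3f
86 XOR 70 = f6
38 XOR 50 = 68
61 XOR ec = 8d
37 XOR ac = 9b
51 XOR 1f = 4e
d5 XOR bb = 6e
99 XOR 97 = 0e
bf XOR 06 = b9
dd XOR 39 = e4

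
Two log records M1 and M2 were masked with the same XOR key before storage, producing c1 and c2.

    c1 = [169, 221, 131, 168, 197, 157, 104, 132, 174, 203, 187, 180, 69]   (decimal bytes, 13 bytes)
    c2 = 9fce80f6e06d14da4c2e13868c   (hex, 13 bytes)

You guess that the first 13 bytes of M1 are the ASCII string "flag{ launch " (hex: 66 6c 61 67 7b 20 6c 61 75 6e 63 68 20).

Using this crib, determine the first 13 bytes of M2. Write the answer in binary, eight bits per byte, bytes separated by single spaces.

01010000 01111111 01100010 00111001 01011110 11010000 00010000 00111111 10010111 10001011 11001011 01011010 11101001

First, c1 ⊕ c2 = (M1 ⊕ K) ⊕ (M2 ⊕ K) = M1 ⊕ M2, so the key drops out. Then M2 = (M1 ⊕ M2) ⊕ M1 over the first 13 bytes.
byte 0: (a9 XOR 9f) XOR 66 = 36 XOR 66 = 50
byte 1: (dd XOR ce) XOR 6c = 13 XOR 6c = 7f
byte 2: (83 XOR 80) XOR 61 = 03 XOR 61 = 62
byte 3: (a8 XOR f6) XOR 67 = 5e XOR 67 = 39
byte 4: (c5 XOR e0) XOR 7b = 25 XOR 7b = 5e
byte 5: (9d XOR 6d) XOR 20 = f0 XOR 20 = d0
byte 6: (68 XOR 14) XOR 6c = 7c XOR 6c = 10
byte 7: (84 XOR da) XOR 61 = 5e XOR 61 = 3f
byte 8: (ae XOR 4c) XOR 75 = e2 XOR 75 = 97
byte 9: (cb XOR 2e) XOR 6e = e5 XOR 6e = 8b
byte 10: (bb XOR 13) XOR 63 = a8 XOR 63 = cb
byte 11: (b4 XOR 86) XOR 68 = 32 XOR 68 = 5a
byte 12: (45 XOR 8c) XOR 20 = c9 XOR 20 = e9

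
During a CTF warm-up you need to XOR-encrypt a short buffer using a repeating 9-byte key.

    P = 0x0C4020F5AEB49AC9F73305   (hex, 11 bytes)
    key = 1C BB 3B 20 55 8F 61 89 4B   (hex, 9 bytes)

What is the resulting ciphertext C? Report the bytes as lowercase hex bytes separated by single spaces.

10 fb 1b d5 fb 3b fb 40 bc 2f be

The 9-byte key repeats, so the effective keystream is 1c bb 3b 20 55 8f 61 89 4b 1c bb.
byte 0: 0c ^ 1c = 10
byte 1: 40 ^ bb = fb
byte 2: 20 ^ 3b = 1b
byte 3: f5 ^ 20 = d5
byte 4: ae ^ 55 = fb
byte 5: b4 ^ 8f = 3b
byte 6: 9a ^ 61 = fb
byte 7: c9 ^ 89 = 40
byte 8: f7 ^ 4b = bc
byte 9: 33 ^ 1c = 2f
byte 10: 05 ^ bb = be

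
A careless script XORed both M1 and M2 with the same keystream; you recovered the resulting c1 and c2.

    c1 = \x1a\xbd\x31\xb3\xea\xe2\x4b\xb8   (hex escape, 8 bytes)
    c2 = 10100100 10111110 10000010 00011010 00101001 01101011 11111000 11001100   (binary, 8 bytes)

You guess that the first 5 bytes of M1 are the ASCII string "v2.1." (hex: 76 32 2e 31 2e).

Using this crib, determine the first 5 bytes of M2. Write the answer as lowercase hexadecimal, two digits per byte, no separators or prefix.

First, c1 ⊕ c2 = (M1 ⊕ K) ⊕ (M2 ⊕ K) = M1 ⊕ M2, so the key drops out. Then M2 = (M1 ⊕ M2) ⊕ M1 over the first 5 bytes.
byte 0: (1a xor a4) xor 76 = be xor 76 = c8
byte 1: (bd xor be) xor 32 = 03 xor 32 = 31
byte 2: (31 xor 82) xor 2e = b3 xor 2e = 9d
byte 3: (b3 xor 1a) xor 31 = a9 xor 31 = 98
byte 4: (ea xor 29) xor 2e = c3 xor 2e = ed

c8319d98ed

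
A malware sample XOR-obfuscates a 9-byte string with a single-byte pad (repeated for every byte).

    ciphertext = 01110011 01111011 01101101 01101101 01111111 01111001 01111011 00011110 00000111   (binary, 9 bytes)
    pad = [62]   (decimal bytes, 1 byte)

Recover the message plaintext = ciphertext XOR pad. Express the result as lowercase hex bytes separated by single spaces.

4d 45 53 53 41 47 45 20 39

The 1-byte key repeats, so the effective keystream is 3e 3e 3e 3e 3e 3e 3e 3e 3e.
byte 0: 01110011 ^ 00111110 = 01001101
byte 1: 01111011 ^ 00111110 = 01000101
byte 2: 01101101 ^ 00111110 = 01010011
byte 3: 01101101 ^ 00111110 = 01010011
byte 4: 01111111 ^ 00111110 = 01000001
byte 5: 01111001 ^ 00111110 = 01000111
byte 6: 01111011 ^ 00111110 = 01000101
byte 7: 00011110 ^ 00111110 = 00100000
byte 8: 00000111 ^ 00111110 = 00111001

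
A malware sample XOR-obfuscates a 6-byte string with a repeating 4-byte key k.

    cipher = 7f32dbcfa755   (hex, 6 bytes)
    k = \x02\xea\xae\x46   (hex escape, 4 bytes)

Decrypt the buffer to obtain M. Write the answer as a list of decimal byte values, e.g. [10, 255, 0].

The 4-byte key repeats, so the effective keystream is 02 ea ae 46 02 ea.
byte 0: 7f xor 02 = 7d
byte 1: 32 xor ea = d8
byte 2: db xor ae = 75
byte 3: cf xor 46 = 89
byte 4: a7 xor 02 = a5
byte 5: 55 xor ea = bf

[125, 216, 117, 137, 165, 191]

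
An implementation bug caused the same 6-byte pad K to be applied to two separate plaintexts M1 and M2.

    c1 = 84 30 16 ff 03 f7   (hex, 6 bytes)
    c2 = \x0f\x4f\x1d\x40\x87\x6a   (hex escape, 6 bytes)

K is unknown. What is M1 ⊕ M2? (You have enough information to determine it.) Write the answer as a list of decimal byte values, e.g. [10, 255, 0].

c1 ⊕ c2 = (M1 ⊕ K) ⊕ (M2 ⊕ K) = M1 ⊕ M2 — the shared key cancels under XOR.
byte 0: 84 ⊕ 0f = 8b
byte 1: 30 ⊕ 4f = 7f
byte 2: 16 ⊕ 1d = 0b
byte 3: ff ⊕ 40 = bf
byte 4: 03 ⊕ 87 = 84
byte 5: f7 ⊕ 6a = 9d

[139, 127, 11, 191, 132, 157]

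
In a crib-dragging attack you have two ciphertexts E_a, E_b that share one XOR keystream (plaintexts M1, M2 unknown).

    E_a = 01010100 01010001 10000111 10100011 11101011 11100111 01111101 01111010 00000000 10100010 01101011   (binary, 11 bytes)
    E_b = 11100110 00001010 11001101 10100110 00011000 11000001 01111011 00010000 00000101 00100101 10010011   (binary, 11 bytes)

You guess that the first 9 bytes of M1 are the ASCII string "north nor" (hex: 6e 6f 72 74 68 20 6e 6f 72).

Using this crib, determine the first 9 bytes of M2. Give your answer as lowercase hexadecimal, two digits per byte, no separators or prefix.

First, E_a ⊕ E_b = (M1 ⊕ K) ⊕ (M2 ⊕ K) = M1 ⊕ M2, so the key drops out. Then M2 = (M1 ⊕ M2) ⊕ M1 over the first 9 bytes.
byte 0: (54 ⊕ e6) ⊕ 6e = b2 ⊕ 6e = dc
byte 1: (51 ⊕ 0a) ⊕ 6f = 5b ⊕ 6f = 34
byte 2: (87 ⊕ cd) ⊕ 72 = 4a ⊕ 72 = 38
byte 3: (a3 ⊕ a6) ⊕ 74 = 05 ⊕ 74 = 71
byte 4: (eb ⊕ 18) ⊕ 68 = f3 ⊕ 68 = 9b
byte 5: (e7 ⊕ c1) ⊕ 20 = 26 ⊕ 20 = 06
byte 6: (7d ⊕ 7b) ⊕ 6e = 06 ⊕ 6e = 68
byte 7: (7a ⊕ 10) ⊕ 6f = 6a ⊕ 6f = 05
byte 8: (00 ⊕ 05) ⊕ 72 = 05 ⊕ 72 = 77

dc3438719b06680577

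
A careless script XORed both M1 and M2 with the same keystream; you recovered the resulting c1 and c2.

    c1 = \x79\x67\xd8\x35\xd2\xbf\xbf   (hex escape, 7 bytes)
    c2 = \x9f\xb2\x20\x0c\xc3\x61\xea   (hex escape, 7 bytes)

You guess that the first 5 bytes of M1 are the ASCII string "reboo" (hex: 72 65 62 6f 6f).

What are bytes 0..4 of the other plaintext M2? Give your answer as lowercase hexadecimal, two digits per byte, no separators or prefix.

First, c1 ⊕ c2 = (M1 ⊕ K) ⊕ (M2 ⊕ K) = M1 ⊕ M2, so the key drops out. Then M2 = (M1 ⊕ M2) ⊕ M1 over the first 5 bytes.
byte 0: (79 ⊕ 9f) ⊕ 72 = e6 ⊕ 72 = 94
byte 1: (67 ⊕ b2) ⊕ 65 = d5 ⊕ 65 = b0
byte 2: (d8 ⊕ 20) ⊕ 62 = f8 ⊕ 62 = 9a
byte 3: (35 ⊕ 0c) ⊕ 6f = 39 ⊕ 6f = 56
byte 4: (d2 ⊕ c3) ⊕ 6f = 11 ⊕ 6f = 7e

94b09a567e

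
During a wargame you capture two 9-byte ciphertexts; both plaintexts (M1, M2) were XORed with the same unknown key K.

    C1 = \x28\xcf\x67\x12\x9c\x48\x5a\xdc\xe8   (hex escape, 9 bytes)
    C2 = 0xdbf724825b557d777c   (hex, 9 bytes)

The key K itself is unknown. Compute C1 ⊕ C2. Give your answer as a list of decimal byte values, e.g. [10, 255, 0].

[243, 56, 67, 144, 199, 29, 39, 171, 148]

C1 ⊕ C2 = (M1 ⊕ K) ⊕ (M2 ⊕ K) = M1 ⊕ M2 — the shared key cancels under XOR.
28 xor db = f3
cf xor f7 = 38
67 xor 24 = 43
12 xor 82 = 90
9c xor 5b = c7
48 xor 55 = 1d
5a xor 7d = 27
dc xor 77 = ab
e8 xor 7c = 94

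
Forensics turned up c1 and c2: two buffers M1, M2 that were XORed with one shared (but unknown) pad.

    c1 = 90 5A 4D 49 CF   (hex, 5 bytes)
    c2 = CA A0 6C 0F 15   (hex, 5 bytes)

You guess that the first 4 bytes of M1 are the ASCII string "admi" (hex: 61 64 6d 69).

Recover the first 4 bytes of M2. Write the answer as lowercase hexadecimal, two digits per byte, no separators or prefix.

3b9e4c2f

First, c1 ⊕ c2 = (M1 ⊕ K) ⊕ (M2 ⊕ K) = M1 ⊕ M2, so the key drops out. Then M2 = (M1 ⊕ M2) ⊕ M1 over the first 4 bytes.
byte 0: (90 ⊕ ca) ⊕ 61 = 5a ⊕ 61 = 3b
byte 1: (5a ⊕ a0) ⊕ 64 = fa ⊕ 64 = 9e
byte 2: (4d ⊕ 6c) ⊕ 6d = 21 ⊕ 6d = 4c
byte 3: (49 ⊕ 0f) ⊕ 69 = 46 ⊕ 69 = 2f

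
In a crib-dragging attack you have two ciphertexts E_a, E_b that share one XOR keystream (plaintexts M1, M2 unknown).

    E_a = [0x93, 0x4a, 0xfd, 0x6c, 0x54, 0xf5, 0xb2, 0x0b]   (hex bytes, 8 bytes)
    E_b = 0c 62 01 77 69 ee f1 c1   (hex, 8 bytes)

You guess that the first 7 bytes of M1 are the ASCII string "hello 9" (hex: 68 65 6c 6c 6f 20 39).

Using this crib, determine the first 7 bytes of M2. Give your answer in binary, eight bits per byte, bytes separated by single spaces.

11110111 01001101 10010000 01110111 01010010 00111011 01111010

First, E_a ⊕ E_b = (M1 ⊕ K) ⊕ (M2 ⊕ K) = M1 ⊕ M2, so the key drops out. Then M2 = (M1 ⊕ M2) ⊕ M1 over the first 7 bytes.
byte 0: (93 xor 0c) xor 68 = 9f xor 68 = f7
byte 1: (4a xor 62) xor 65 = 28 xor 65 = 4d
byte 2: (fd xor 01) xor 6c = fc xor 6c = 90
byte 3: (6c xor 77) xor 6c = 1b xor 6c = 77
byte 4: (54 xor 69) xor 6f = 3d xor 6f = 52
byte 5: (f5 xor ee) xor 20 = 1b xor 20 = 3b
byte 6: (b2 xor f1) xor 39 = 43 xor 39 = 7a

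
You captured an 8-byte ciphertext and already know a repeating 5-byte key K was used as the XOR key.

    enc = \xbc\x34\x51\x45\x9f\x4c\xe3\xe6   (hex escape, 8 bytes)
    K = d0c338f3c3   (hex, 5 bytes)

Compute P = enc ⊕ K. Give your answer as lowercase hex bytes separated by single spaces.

The 5-byte key repeats, so the effective keystream is d0 c3 38 f3 c3 d0 c3 38.
byte 0: 10111100 ^ 11010000 = 01101100
byte 1: 00110100 ^ 11000011 = 11110111
byte 2: 01010001 ^ 00111000 = 01101001
byte 3: 01000101 ^ 11110011 = 10110110
byte 4: 10011111 ^ 11000011 = 01011100
byte 5: 01001100 ^ 11010000 = 10011100
byte 6: 11100011 ^ 11000011 = 00100000
byte 7: 11100110 ^ 00111000 = 11011110

6c f7 69 b6 5c 9c 20 de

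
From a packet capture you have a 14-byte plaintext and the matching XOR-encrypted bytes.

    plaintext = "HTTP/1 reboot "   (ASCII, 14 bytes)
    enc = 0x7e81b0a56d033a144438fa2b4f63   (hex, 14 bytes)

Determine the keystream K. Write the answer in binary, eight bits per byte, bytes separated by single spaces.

Since enc = plaintext ⊕ K, XORing both sides with plaintext gives K = plaintext ⊕ enc.
 72 ^ 126 =  54
 84 ^ 129 = 213
 84 ^ 176 = 228
 80 ^ 165 = 245
 47 ^ 109 =  66
 49 ^   3 =  50
 32 ^  58 =  26
114 ^  20 = 102
101 ^  68 =  33
 98 ^  56 =  90
111 ^ 250 = 149
111 ^  43 =  68
116 ^  79 =  59
 32 ^  99 =  67

00110110 11010101 11100100 11110101 01000010 00110010 00011010 01100110 00100001 01011010 10010101 01000100 00111011 01000011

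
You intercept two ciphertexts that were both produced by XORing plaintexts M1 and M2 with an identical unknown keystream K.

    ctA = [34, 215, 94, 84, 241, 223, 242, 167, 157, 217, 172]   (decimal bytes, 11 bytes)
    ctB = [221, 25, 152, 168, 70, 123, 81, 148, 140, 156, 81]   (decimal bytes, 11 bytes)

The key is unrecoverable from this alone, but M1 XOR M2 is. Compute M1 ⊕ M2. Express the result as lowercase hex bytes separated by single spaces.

ff ce c6 fc b7 a4 a3 33 11 45 fd

ctA ⊕ ctB = (M1 ⊕ K) ⊕ (M2 ⊕ K) = M1 ⊕ M2 — the shared key cancels under XOR.
22 xor dd = ff
d7 xor 19 = ce
5e xor 98 = c6
54 xor a8 = fc
f1 xor 46 = b7
df xor 7b = a4
f2 xor 51 = a3
a7 xor 94 = 33
9d xor 8c = 11
d9 xor 9c = 45
ac xor 51 = fd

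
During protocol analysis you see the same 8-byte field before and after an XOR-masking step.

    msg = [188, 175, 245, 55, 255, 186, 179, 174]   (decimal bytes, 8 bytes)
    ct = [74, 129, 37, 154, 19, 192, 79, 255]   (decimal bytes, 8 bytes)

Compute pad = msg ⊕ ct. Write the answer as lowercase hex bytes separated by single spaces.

f6 2e d0 ad ec 7a fc 51

Since ct = msg ⊕ pad, XORing both sides with msg gives pad = msg ⊕ ct.
byte 0: bc ^ 4a = f6
byte 1: af ^ 81 = 2e
byte 2: f5 ^ 25 = d0
byte 3: 37 ^ 9a = ad
byte 4: ff ^ 13 = ec
byte 5: ba ^ c0 = 7a
byte 6: b3 ^ 4f = fc
byte 7: ae ^ ff = 51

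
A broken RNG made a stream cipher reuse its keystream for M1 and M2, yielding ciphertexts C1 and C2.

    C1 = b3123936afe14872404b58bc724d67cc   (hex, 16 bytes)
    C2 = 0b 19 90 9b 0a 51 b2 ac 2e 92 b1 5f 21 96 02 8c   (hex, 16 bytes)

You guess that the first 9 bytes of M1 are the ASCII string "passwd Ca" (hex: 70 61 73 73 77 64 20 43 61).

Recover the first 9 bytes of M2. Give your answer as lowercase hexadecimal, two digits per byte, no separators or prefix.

First, C1 ⊕ C2 = (M1 ⊕ K) ⊕ (M2 ⊕ K) = M1 ⊕ M2, so the key drops out. Then M2 = (M1 ⊕ M2) ⊕ M1 over the first 9 bytes.
byte 0: (b3 ⊕ 0b) ⊕ 70 = b8 ⊕ 70 = c8
byte 1: (12 ⊕ 19) ⊕ 61 = 0b ⊕ 61 = 6a
byte 2: (39 ⊕ 90) ⊕ 73 = a9 ⊕ 73 = da
byte 3: (36 ⊕ 9b) ⊕ 73 = ad ⊕ 73 = de
byte 4: (af ⊕ 0a) ⊕ 77 = a5 ⊕ 77 = d2
byte 5: (e1 ⊕ 51) ⊕ 64 = b0 ⊕ 64 = d4
byte 6: (48 ⊕ b2) ⊕ 20 = fa ⊕ 20 = da
byte 7: (72 ⊕ ac) ⊕ 43 = de ⊕ 43 = 9d
byte 8: (40 ⊕ 2e) ⊕ 61 = 6e ⊕ 61 = 0f

c86adaded2d4da9d0f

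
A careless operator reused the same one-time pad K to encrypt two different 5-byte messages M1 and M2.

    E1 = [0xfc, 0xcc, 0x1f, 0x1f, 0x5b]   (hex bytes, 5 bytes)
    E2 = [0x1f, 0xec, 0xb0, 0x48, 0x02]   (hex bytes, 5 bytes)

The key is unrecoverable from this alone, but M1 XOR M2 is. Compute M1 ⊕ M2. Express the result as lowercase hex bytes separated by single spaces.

E1 ⊕ E2 = (M1 ⊕ K) ⊕ (M2 ⊕ K) = M1 ⊕ M2 — the shared key cancels under XOR.
252 xor  31 = 227
204 xor 236 =  32
 31 xor 176 = 175
 31 xor  72 =  87
 91 xor   2 =  89

e3 20 af 57 59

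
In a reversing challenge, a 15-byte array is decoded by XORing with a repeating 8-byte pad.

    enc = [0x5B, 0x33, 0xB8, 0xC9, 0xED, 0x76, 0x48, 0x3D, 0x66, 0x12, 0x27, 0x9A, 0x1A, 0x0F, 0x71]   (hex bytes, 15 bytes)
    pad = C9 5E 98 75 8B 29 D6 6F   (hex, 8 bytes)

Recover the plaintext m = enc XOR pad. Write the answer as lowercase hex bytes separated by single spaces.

The 8-byte key repeats, so the effective keystream is c9 5e 98 75 8b 29 d6 6f c9 5e 98 75 8b 29 d6.
byte 0: 5b ^ c9 = 92
byte 1: 33 ^ 5e = 6d
byte 2: b8 ^ 98 = 20
byte 3: c9 ^ 75 = bc
byte 4: ed ^ 8b = 66
byte 5: 76 ^ 29 = 5f
byte 6: 48 ^ d6 = 9e
byte 7: 3d ^ 6f = 52
byte 8: 66 ^ c9 = af
byte 9: 12 ^ 5e = 4c
byte 10: 27 ^ 98 = bf
byte 11: 9a ^ 75 = ef
byte 12: 1a ^ 8b = 91
byte 13: 0f ^ 29 = 26
byte 14: 71 ^ d6 = a7

92 6d 20 bc 66 5f 9e 52 af 4c bf ef 91 26 a7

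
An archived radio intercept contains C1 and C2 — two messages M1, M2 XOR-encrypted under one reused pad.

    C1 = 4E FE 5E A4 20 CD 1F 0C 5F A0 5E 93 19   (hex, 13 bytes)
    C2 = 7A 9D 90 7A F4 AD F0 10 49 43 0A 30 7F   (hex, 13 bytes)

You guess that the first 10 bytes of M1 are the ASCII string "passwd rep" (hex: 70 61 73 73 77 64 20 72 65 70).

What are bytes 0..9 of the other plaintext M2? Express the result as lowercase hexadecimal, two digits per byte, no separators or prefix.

First, C1 ⊕ C2 = (M1 ⊕ K) ⊕ (M2 ⊕ K) = M1 ⊕ M2, so the key drops out. Then M2 = (M1 ⊕ M2) ⊕ M1 over the first 10 bytes.
byte 0: (4e xor 7a) xor 70 = 34 xor 70 = 44
byte 1: (fe xor 9d) xor 61 = 63 xor 61 = 02
byte 2: (5e xor 90) xor 73 = ce xor 73 = bd
byte 3: (a4 xor 7a) xor 73 = de xor 73 = ad
byte 4: (20 xor f4) xor 77 = d4 xor 77 = a3
byte 5: (cd xor ad) xor 64 = 60 xor 64 = 04
byte 6: (1f xor f0) xor 20 = ef xor 20 = cf
byte 7: (0c xor 10) xor 72 = 1c xor 72 = 6e
byte 8: (5f xor 49) xor 65 = 16 xor 65 = 73
byte 9: (a0 xor 43) xor 70 = e3 xor 70 = 93

4402bdada304cf6e7393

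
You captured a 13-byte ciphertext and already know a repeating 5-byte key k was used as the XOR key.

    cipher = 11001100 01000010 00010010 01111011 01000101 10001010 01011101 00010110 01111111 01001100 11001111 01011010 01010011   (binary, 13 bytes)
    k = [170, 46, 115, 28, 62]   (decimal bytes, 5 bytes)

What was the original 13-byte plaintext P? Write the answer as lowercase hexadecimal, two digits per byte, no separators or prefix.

666c61677b2073656372657420

The 5-byte key repeats, so the effective keystream is aa 2e 73 1c 3e aa 2e 73 1c 3e aa 2e 73.
byte 0: cc XOR aa = 66
byte 1: 42 XOR 2e = 6c
byte 2: 12 XOR 73 = 61
byte 3: 7b XOR 1c = 67
byte 4: 45 XOR 3e = 7b
byte 5: 8a XOR aa = 20
byte 6: 5d XOR 2e = 73
byte 7: 16 XOR 73 = 65
byte 8: 7f XOR 1c = 63
byte 9: 4c XOR 3e = 72
byte 10: cf XOR aa = 65
byte 11: 5a XOR 2e = 74
byte 12: 53 XOR 73 = 20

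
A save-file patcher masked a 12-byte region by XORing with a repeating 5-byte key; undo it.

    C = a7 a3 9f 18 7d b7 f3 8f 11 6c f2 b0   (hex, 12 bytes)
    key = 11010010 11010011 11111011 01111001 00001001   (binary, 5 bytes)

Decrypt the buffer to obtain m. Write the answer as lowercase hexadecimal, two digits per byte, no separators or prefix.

The 5-byte key repeats, so the effective keystream is d2 d3 fb 79 09 d2 d3 fb 79 09 d2 d3.
byte 0: 167 xor 210 = 117
byte 1: 163 xor 211 = 112
byte 2: 159 xor 251 = 100
byte 3:  24 xor 121 =  97
byte 4: 125 xor   9 = 116
byte 5: 183 xor 210 = 101
byte 6: 243 xor 211 =  32
byte 7: 143 xor 251 = 116
byte 8:  17 xor 121 = 104
byte 9: 108 xor   9 = 101
byte 10: 242 xor 210 =  32
byte 11: 176 xor 211 =  99

757064617465207468652063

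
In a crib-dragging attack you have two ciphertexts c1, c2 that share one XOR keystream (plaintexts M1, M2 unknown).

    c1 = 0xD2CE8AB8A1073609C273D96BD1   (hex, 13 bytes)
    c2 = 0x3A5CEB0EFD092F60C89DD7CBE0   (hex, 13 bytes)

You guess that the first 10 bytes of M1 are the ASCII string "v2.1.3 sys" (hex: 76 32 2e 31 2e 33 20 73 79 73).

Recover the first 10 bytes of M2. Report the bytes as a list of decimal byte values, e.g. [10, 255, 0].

[158, 160, 79, 135, 114, 61, 57, 26, 115, 157]

First, c1 ⊕ c2 = (M1 ⊕ K) ⊕ (M2 ⊕ K) = M1 ⊕ M2, so the key drops out. Then M2 = (M1 ⊕ M2) ⊕ M1 over the first 10 bytes.
byte 0: (d2 XOR 3a) XOR 76 = e8 XOR 76 = 9e
byte 1: (ce XOR 5c) XOR 32 = 92 XOR 32 = a0
byte 2: (8a XOR eb) XOR 2e = 61 XOR 2e = 4f
byte 3: (b8 XOR 0e) XOR 31 = b6 XOR 31 = 87
byte 4: (a1 XOR fd) XOR 2e = 5c XOR 2e = 72
byte 5: (07 XOR 09) XOR 33 = 0e XOR 33 = 3d
byte 6: (36 XOR 2f) XOR 20 = 19 XOR 20 = 39
byte 7: (09 XOR 60) XOR 73 = 69 XOR 73 = 1a
byte 8: (c2 XOR c8) XOR 79 = 0a XOR 79 = 73
byte 9: (73 XOR 9d) XOR 73 = ee XOR 73 = 9d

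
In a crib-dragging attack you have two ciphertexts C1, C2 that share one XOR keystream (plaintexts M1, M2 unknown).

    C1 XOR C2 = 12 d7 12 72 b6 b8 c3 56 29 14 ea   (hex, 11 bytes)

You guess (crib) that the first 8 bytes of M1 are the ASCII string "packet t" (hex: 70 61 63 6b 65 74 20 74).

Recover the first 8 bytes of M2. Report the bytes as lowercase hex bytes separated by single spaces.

62 b6 71 19 d3 cc e3 22

Since C1 ⊕ C2 = M1 ⊕ M2, XORing with the guessed M1 bytes yields the corresponding M2 bytes: M2 = (C1 ⊕ C2) ⊕ M1.
00010010 ^ 01110000 = 01100010
11010111 ^ 01100001 = 10110110
00010010 ^ 01100011 = 01110001
01110010 ^ 01101011 = 00011001
10110110 ^ 01100101 = 11010011
10111000 ^ 01110100 = 11001100
11000011 ^ 00100000 = 11100011
01010110 ^ 01110100 = 00100010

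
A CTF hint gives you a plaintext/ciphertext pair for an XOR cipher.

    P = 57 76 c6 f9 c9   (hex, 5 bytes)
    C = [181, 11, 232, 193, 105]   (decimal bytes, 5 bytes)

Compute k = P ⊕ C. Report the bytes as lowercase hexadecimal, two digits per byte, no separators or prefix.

Since C = P ⊕ k, XORing both sides with P gives k = P ⊕ C.
57 xor b5 = e2
76 xor 0b = 7d
c6 xor e8 = 2e
f9 xor c1 = 38
c9 xor 69 = a0

e27d2e38a0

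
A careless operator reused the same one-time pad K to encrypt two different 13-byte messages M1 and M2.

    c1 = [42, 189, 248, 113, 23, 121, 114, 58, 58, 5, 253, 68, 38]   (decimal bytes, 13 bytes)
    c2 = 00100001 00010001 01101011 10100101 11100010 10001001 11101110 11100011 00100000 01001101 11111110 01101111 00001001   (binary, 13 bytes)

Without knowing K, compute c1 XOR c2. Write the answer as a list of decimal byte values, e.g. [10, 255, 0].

[11, 172, 147, 212, 245, 240, 156, 217, 26, 72, 3, 43, 47]

c1 ⊕ c2 = (M1 ⊕ K) ⊕ (M2 ⊕ K) = M1 ⊕ M2 — the shared key cancels under XOR.
2a xor 21 = 0b
bd xor 11 = ac
f8 xor 6b = 93
71 xor a5 = d4
17 xor e2 = f5
79 xor 89 = f0
72 xor ee = 9c
3a xor e3 = d9
3a xor 20 = 1a
05 xor 4d = 48
fd xor fe = 03
44 xor 6f = 2b
26 xor 09 = 2f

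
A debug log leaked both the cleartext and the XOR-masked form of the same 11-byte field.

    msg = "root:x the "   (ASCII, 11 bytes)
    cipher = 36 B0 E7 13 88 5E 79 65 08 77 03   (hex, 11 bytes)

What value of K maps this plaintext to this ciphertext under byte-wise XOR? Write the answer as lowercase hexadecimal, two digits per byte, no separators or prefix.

Since cipher = msg ⊕ K, XORing both sides with msg gives K = msg ⊕ cipher.
byte 0: 72 xor 36 = 44
byte 1: 6f xor b0 = df
byte 2: 6f xor e7 = 88
byte 3: 74 xor 13 = 67
byte 4: 3a xor 88 = b2
byte 5: 78 xor 5e = 26
byte 6: 20 xor 79 = 59
byte 7: 74 xor 65 = 11
byte 8: 68 xor 08 = 60
byte 9: 65 xor 77 = 12
byte 10: 20 xor 03 = 23

44df8867b2265911601223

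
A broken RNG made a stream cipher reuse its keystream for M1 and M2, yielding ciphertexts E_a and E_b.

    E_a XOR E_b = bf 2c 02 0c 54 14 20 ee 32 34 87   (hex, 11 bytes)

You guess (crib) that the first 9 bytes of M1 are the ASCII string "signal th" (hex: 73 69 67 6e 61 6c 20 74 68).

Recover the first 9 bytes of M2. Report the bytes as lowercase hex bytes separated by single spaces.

Since E_a ⊕ E_b = M1 ⊕ M2, XORing with the guessed M1 bytes yields the corresponding M2 bytes: M2 = (E_a ⊕ E_b) ⊕ M1.
bf ^ 73 = cc
2c ^ 69 = 45
02 ^ 67 = 65
0c ^ 6e = 62
54 ^ 61 = 35
14 ^ 6c = 78
20 ^ 20 = 00
ee ^ 74 = 9a
32 ^ 68 = 5a

cc 45 65 62 35 78 00 9a 5a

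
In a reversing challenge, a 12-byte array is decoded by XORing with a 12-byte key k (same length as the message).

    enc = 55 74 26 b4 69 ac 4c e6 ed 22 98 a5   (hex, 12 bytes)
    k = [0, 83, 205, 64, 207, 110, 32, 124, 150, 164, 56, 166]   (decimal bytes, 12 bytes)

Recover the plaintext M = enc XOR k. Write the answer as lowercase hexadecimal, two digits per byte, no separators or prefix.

5527ebf4a6c26c9a7b86a003

XOR is its own inverse, so applying the key byte-wise gives the result directly.
byte 0: 55 xor 00 = 55
byte 1: 74 xor 53 = 27
byte 2: 26 xor cd = eb
byte 3: b4 xor 40 = f4
byte 4: 69 xor cf = a6
byte 5: ac xor 6e = c2
byte 6: 4c xor 20 = 6c
byte 7: e6 xor 7c = 9a
byte 8: ed xor 96 = 7b
byte 9: 22 xor a4 = 86
byte 10: 98 xor 38 = a0
byte 11: a5 xor a6 = 03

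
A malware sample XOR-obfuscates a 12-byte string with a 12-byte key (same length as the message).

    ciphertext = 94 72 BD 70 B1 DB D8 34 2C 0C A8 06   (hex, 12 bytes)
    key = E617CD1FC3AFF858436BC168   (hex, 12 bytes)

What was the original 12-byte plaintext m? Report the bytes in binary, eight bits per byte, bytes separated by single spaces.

01110010 01100101 01110000 01101111 01110010 01110100 00100000 01101100 01101111 01100111 01101001 01101110

94 ⊕ e6 = 72
72 ⊕ 17 = 65
bd ⊕ cd = 70
70 ⊕ 1f = 6f
b1 ⊕ c3 = 72
db ⊕ af = 74
d8 ⊕ f8 = 20
34 ⊕ 58 = 6c
2c ⊕ 43 = 6f
0c ⊕ 6b = 67
a8 ⊕ c1 = 69
06 ⊕ 68 = 6e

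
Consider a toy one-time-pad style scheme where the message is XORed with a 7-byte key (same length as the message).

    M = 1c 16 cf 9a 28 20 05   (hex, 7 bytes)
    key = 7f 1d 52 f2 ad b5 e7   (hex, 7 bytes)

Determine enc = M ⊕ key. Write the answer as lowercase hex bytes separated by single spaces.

00011100 XOR 01111111 = 01100011
00010110 XOR 00011101 = 00001011
11001111 XOR 01010010 = 10011101
10011010 XOR 11110010 = 01101000
00101000 XOR 10101101 = 10000101
00100000 XOR 10110101 = 10010101
00000101 XOR 11100111 = 11100010

63 0b 9d 68 85 95 e2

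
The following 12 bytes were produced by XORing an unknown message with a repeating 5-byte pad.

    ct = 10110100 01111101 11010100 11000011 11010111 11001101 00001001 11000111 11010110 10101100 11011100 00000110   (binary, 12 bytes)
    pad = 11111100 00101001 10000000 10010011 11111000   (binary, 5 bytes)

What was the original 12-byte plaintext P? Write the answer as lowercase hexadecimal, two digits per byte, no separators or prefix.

485454502f3120474554202f

The 5-byte key repeats, so the effective keystream is fc 29 80 93 f8 fc 29 80 93 f8 fc 29.
byte 0: 180 XOR 252 =  72
byte 1: 125 XOR  41 =  84
byte 2: 212 XOR 128 =  84
byte 3: 195 XOR 147 =  80
byte 4: 215 XOR 248 =  47
byte 5: 205 XOR 252 =  49
byte 6:   9 XOR  41 =  32
byte 7: 199 XOR 128 =  71
byte 8: 214 XOR 147 =  69
byte 9: 172 XOR 248 =  84
byte 10: 220 XOR 252 =  32
byte 11:   6 XOR  41 =  47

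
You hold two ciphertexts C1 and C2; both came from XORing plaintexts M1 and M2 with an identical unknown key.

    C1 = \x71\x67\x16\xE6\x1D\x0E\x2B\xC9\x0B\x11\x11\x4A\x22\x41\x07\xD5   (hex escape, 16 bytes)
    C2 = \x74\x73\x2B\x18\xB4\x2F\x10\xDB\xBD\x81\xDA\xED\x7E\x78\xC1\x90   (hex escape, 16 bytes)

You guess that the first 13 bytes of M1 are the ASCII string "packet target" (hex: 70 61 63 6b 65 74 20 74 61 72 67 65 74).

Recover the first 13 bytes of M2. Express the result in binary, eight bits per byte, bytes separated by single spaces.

01110101 01110101 01011110 10010101 11001100 01010101 00011011 01100110 11010111 11100010 10101100 11000010 00101000

First, C1 ⊕ C2 = (M1 ⊕ K) ⊕ (M2 ⊕ K) = M1 ⊕ M2, so the key drops out. Then M2 = (M1 ⊕ M2) ⊕ M1 over the first 13 bytes.
byte 0: (71 ⊕ 74) ⊕ 70 = 05 ⊕ 70 = 75
byte 1: (67 ⊕ 73) ⊕ 61 = 14 ⊕ 61 = 75
byte 2: (16 ⊕ 2b) ⊕ 63 = 3d ⊕ 63 = 5e
byte 3: (e6 ⊕ 18) ⊕ 6b = fe ⊕ 6b = 95
byte 4: (1d ⊕ b4) ⊕ 65 = a9 ⊕ 65 = cc
byte 5: (0e ⊕ 2f) ⊕ 74 = 21 ⊕ 74 = 55
byte 6: (2b ⊕ 10) ⊕ 20 = 3b ⊕ 20 = 1b
byte 7: (c9 ⊕ db) ⊕ 74 = 12 ⊕ 74 = 66
byte 8: (0b ⊕ bd) ⊕ 61 = b6 ⊕ 61 = d7
byte 9: (11 ⊕ 81) ⊕ 72 = 90 ⊕ 72 = e2
byte 10: (11 ⊕ da) ⊕ 67 = cb ⊕ 67 = ac
byte 11: (4a ⊕ ed) ⊕ 65 = a7 ⊕ 65 = c2
byte 12: (22 ⊕ 7e) ⊕ 74 = 5c ⊕ 74 = 28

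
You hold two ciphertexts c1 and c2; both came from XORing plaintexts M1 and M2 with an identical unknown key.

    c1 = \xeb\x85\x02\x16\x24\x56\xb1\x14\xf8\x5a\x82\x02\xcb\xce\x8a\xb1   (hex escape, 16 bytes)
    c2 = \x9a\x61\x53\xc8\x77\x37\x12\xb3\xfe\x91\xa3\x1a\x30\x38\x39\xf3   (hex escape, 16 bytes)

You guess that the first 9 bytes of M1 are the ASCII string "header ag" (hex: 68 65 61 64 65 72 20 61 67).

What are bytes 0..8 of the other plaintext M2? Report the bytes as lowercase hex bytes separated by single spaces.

First, c1 ⊕ c2 = (M1 ⊕ K) ⊕ (M2 ⊕ K) = M1 ⊕ M2, so the key drops out. Then M2 = (M1 ⊕ M2) ⊕ M1 over the first 9 bytes.
byte 0: (eb ⊕ 9a) ⊕ 68 = 71 ⊕ 68 = 19
byte 1: (85 ⊕ 61) ⊕ 65 = e4 ⊕ 65 = 81
byte 2: (02 ⊕ 53) ⊕ 61 = 51 ⊕ 61 = 30
byte 3: (16 ⊕ c8) ⊕ 64 = de ⊕ 64 = ba
byte 4: (24 ⊕ 77) ⊕ 65 = 53 ⊕ 65 = 36
byte 5: (56 ⊕ 37) ⊕ 72 = 61 ⊕ 72 = 13
byte 6: (b1 ⊕ 12) ⊕ 20 = a3 ⊕ 20 = 83
byte 7: (14 ⊕ b3) ⊕ 61 = a7 ⊕ 61 = c6
byte 8: (f8 ⊕ fe) ⊕ 67 = 06 ⊕ 67 = 61

19 81 30 ba 36 13 83 c6 61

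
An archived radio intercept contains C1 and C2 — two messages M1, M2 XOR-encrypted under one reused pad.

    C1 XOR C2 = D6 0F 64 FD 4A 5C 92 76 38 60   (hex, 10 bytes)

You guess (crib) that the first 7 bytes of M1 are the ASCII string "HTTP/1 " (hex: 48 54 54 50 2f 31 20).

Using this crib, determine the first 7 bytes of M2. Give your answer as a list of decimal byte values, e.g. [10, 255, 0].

Since C1 ⊕ C2 = M1 ⊕ M2, XORing with the guessed M1 bytes yields the corresponding M2 bytes: M2 = (C1 ⊕ C2) ⊕ M1.
byte 0: 11010110 XOR 01001000 = 10011110
byte 1: 00001111 XOR 01010100 = 01011011
byte 2: 01100100 XOR 01010100 = 00110000
byte 3: 11111101 XOR 01010000 = 10101101
byte 4: 01001010 XOR 00101111 = 01100101
byte 5: 01011100 XOR 00110001 = 01101101
byte 6: 10010010 XOR 00100000 = 10110010

[158, 91, 48, 173, 101, 109, 178]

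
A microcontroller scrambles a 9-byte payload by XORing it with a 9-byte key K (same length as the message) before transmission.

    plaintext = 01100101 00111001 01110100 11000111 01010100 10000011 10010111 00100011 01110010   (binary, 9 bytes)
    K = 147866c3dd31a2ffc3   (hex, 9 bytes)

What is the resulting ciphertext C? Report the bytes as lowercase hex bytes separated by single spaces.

byte 0: 101 XOR  20 = 113
byte 1:  57 XOR 120 =  65
byte 2: 116 XOR 102 =  18
byte 3: 199 XOR 195 =   4
byte 4:  84 XOR 221 = 137
byte 5: 131 XOR  49 = 178
byte 6: 151 XOR 162 =  53
byte 7:  35 XOR 255 = 220
byte 8: 114 XOR 195 = 177

71 41 12 04 89 b2 35 dc b1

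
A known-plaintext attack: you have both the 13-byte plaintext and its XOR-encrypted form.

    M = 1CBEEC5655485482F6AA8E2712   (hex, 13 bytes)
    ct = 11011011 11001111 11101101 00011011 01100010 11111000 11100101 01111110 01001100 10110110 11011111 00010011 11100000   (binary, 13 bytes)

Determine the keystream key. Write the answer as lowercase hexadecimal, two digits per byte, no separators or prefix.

c771014d37b0b1fcba1c5134f2

Since ct = M ⊕ key, XORing both sides with M gives key = M ⊕ ct.
 28 ⊕ 219 = 199
190 ⊕ 207 = 113
236 ⊕ 237 =   1
 86 ⊕  27 =  77
 85 ⊕  98 =  55
 72 ⊕ 248 = 176
 84 ⊕ 229 = 177
130 ⊕ 126 = 252
246 ⊕  76 = 186
170 ⊕ 182 =  28
142 ⊕ 223 =  81
 39 ⊕  19 =  52
 18 ⊕ 224 = 242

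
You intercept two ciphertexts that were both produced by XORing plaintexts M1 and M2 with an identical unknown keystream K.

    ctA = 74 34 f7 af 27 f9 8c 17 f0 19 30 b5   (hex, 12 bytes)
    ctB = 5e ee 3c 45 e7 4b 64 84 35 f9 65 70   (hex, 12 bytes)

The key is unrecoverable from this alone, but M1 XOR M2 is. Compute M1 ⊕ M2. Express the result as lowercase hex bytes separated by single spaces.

2a da cb ea c0 b2 e8 93 c5 e0 55 c5

ctA ⊕ ctB = (M1 ⊕ K) ⊕ (M2 ⊕ K) = M1 ⊕ M2 — the shared key cancels under XOR.
byte 0: 01110100 ^ 01011110 = 00101010
byte 1: 00110100 ^ 11101110 = 11011010
byte 2: 11110111 ^ 00111100 = 11001011
byte 3: 10101111 ^ 01000101 = 11101010
byte 4: 00100111 ^ 11100111 = 11000000
byte 5: 11111001 ^ 01001011 = 10110010
byte 6: 10001100 ^ 01100100 = 11101000
byte 7: 00010111 ^ 10000100 = 10010011
byte 8: 11110000 ^ 00110101 = 11000101
byte 9: 00011001 ^ 11111001 = 11100000
byte 10: 00110000 ^ 01100101 = 01010101
byte 11: 10110101 ^ 01110000 = 11000101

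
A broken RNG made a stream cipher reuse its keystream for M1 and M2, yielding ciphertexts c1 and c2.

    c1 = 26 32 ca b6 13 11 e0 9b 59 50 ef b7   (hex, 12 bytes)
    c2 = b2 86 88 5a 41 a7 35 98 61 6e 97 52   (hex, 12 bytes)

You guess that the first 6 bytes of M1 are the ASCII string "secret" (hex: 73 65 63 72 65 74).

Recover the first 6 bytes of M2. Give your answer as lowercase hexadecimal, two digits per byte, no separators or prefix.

e7d1219e37c2

First, c1 ⊕ c2 = (M1 ⊕ K) ⊕ (M2 ⊕ K) = M1 ⊕ M2, so the key drops out. Then M2 = (M1 ⊕ M2) ⊕ M1 over the first 6 bytes.
byte 0: (26 ⊕ b2) ⊕ 73 = 94 ⊕ 73 = e7
byte 1: (32 ⊕ 86) ⊕ 65 = b4 ⊕ 65 = d1
byte 2: (ca ⊕ 88) ⊕ 63 = 42 ⊕ 63 = 21
byte 3: (b6 ⊕ 5a) ⊕ 72 = ec ⊕ 72 = 9e
byte 4: (13 ⊕ 41) ⊕ 65 = 52 ⊕ 65 = 37
byte 5: (11 ⊕ a7) ⊕ 74 = b6 ⊕ 74 = c2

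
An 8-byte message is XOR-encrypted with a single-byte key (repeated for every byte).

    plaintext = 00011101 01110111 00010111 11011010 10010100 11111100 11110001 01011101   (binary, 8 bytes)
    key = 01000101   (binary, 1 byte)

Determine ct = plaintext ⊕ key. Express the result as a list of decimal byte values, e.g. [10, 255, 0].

[88, 50, 82, 159, 209, 185, 180, 24]

The 1-byte key repeats, so the effective keystream is 45 45 45 45 45 45 45 45.
byte 0: 1d ^ 45 = 58
byte 1: 77 ^ 45 = 32
byte 2: 17 ^ 45 = 52
byte 3: da ^ 45 = 9f
byte 4: 94 ^ 45 = d1
byte 5: fc ^ 45 = b9
byte 6: f1 ^ 45 = b4
byte 7: 5d ^ 45 = 18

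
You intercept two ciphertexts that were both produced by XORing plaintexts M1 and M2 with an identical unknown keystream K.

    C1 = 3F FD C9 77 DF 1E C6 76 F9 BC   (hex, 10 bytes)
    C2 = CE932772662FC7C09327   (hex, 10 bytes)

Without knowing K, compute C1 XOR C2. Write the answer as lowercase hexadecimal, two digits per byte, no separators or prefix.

f16eee05b93101b66a9b

C1 ⊕ C2 = (M1 ⊕ K) ⊕ (M2 ⊕ K) = M1 ⊕ M2 — the shared key cancels under XOR.
3f XOR ce = f1
fd XOR 93 = 6e
c9 XOR 27 = ee
77 XOR 72 = 05
df XOR 66 = b9
1e XOR 2f = 31
c6 XOR c7 = 01
76 XOR c0 = b6
f9 XOR 93 = 6a
bc XOR 27 = 9b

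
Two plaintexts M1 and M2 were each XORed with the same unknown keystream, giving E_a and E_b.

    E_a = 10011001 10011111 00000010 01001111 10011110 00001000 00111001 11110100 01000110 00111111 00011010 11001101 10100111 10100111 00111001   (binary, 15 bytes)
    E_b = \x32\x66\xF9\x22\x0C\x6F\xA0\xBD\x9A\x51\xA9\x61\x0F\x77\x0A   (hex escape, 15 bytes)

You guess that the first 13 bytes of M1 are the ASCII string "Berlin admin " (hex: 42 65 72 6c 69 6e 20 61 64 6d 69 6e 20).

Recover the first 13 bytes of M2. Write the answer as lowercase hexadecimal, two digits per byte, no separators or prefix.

First, E_a ⊕ E_b = (M1 ⊕ K) ⊕ (M2 ⊕ K) = M1 ⊕ M2, so the key drops out. Then M2 = (M1 ⊕ M2) ⊕ M1 over the first 13 bytes.
byte 0: (99 ⊕ 32) ⊕ 42 = ab ⊕ 42 = e9
byte 1: (9f ⊕ 66) ⊕ 65 = f9 ⊕ 65 = 9c
byte 2: (02 ⊕ f9) ⊕ 72 = fb ⊕ 72 = 89
byte 3: (4f ⊕ 22) ⊕ 6c = 6d ⊕ 6c = 01
byte 4: (9e ⊕ 0c) ⊕ 69 = 92 ⊕ 69 = fb
byte 5: (08 ⊕ 6f) ⊕ 6e = 67 ⊕ 6e = 09
byte 6: (39 ⊕ a0) ⊕ 20 = 99 ⊕ 20 = b9
byte 7: (f4 ⊕ bd) ⊕ 61 = 49 ⊕ 61 = 28
byte 8: (46 ⊕ 9a) ⊕ 64 = dc ⊕ 64 = b8
byte 9: (3f ⊕ 51) ⊕ 6d = 6e ⊕ 6d = 03
byte 10: (1a ⊕ a9) ⊕ 69 = b3 ⊕ 69 = da
byte 11: (cd ⊕ 61) ⊕ 6e = ac ⊕ 6e = c2
byte 12: (a7 ⊕ 0f) ⊕ 20 = a8 ⊕ 20 = 88

e99c8901fb09b928b803dac288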